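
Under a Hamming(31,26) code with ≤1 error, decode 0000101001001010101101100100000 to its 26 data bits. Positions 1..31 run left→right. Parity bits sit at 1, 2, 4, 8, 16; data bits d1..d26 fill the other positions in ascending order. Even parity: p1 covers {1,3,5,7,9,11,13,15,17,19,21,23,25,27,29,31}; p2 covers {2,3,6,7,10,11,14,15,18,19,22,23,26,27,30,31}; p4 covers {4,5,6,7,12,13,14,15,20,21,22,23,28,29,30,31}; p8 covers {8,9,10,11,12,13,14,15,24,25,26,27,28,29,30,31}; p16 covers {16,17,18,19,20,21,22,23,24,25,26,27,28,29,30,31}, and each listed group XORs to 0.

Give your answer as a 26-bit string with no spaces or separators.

01000100101101101100100000

s1 (pos 1,3,5,7,9,11,13,15,17,19,21,23,25,27,29,31): 0⊕0⊕1⊕1⊕0⊕0⊕1⊕1⊕1⊕1⊕0⊕1⊕0⊕0⊕0⊕0 = 1
s2 (pos 2,3,6,7,10,11,14,15,18,19,22,23,26,27,30,31): 0⊕0⊕0⊕1⊕1⊕0⊕0⊕1⊕0⊕1⊕1⊕1⊕1⊕0⊕0⊕0 = 1
s4 (pos 4,5,6,7,12,13,14,15,20,21,22,23,28,29,30,31): 0⊕1⊕0⊕1⊕0⊕1⊕0⊕1⊕1⊕0⊕1⊕1⊕0⊕0⊕0⊕0 = 1
s8 (pos 8,9,10,11,12,13,14,15,24,25,26,27,28,29,30,31): 0⊕0⊕1⊕0⊕0⊕1⊕0⊕1⊕0⊕0⊕1⊕0⊕0⊕0⊕0⊕0 = 0
s16 (pos 16,17,18,19,20,21,22,23,24,25,26,27,28,29,30,31): 0⊕1⊕0⊕1⊕1⊕0⊕1⊕1⊕0⊕0⊕1⊕0⊕0⊕0⊕0⊕0 = 0
Syndrome s16…s1 = 00111 → error at position 7.
Flip position 7: 0000101001001010101101100100000 → 0000100001001010101101100100000
Read data bits from positions 3,5,6,7,9,10,11,12,13,14,15,17,18,19,20,21,22,23,24,25,26,27,28,29,30,31: 01000100101101101100100000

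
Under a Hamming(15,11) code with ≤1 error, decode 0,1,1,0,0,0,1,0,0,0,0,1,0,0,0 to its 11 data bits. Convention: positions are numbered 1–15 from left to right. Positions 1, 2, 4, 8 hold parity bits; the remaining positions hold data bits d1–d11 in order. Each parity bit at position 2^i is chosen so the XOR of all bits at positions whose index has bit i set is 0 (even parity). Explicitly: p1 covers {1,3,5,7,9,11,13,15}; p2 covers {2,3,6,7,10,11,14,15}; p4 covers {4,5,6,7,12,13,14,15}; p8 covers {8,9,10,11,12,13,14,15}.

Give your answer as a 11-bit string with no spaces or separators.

10010101000

s1 (pos 1,3,5,7,9,11,13,15): 0⊕1⊕0⊕1⊕0⊕0⊕0⊕0 = 0
s2 (pos 2,3,6,7,10,11,14,15): 1⊕1⊕0⊕1⊕0⊕0⊕0⊕0 = 1
s4 (pos 4,5,6,7,12,13,14,15): 0⊕0⊕0⊕1⊕1⊕0⊕0⊕0 = 0
s8 (pos 8,9,10,11,12,13,14,15): 0⊕0⊕0⊕0⊕1⊕0⊕0⊕0 = 1
Syndrome s8…s1 = 1010 → error at position 10.
Flip position 10: 011000100001000 → 011000100101000
Read data bits from positions 3,5,6,7,9,10,11,12,13,14,15: 10010101000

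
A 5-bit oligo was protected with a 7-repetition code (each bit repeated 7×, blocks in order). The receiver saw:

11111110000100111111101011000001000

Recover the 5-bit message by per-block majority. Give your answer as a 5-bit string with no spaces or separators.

10100

Block 1 (1111111): 7 ones → 1
Block 2 (0000100): 1 one → 0
Block 3 (1111111): 7 ones → 1
Block 4 (0101100): 3 ones → 0
Block 5 (0001000): 1 one → 0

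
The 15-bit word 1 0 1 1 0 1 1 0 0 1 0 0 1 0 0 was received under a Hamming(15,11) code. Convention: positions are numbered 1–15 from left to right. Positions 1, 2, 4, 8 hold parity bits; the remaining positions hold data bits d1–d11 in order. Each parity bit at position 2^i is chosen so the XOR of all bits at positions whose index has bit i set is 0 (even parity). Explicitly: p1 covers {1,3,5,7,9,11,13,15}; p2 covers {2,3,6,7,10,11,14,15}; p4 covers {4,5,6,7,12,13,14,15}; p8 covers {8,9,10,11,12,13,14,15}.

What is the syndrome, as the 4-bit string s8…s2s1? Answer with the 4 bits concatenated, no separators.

0000

s1 (pos 1,3,5,7,9,11,13,15): 1⊕1⊕0⊕1⊕0⊕0⊕1⊕0 = 0
s2 (pos 2,3,6,7,10,11,14,15): 0⊕1⊕1⊕1⊕1⊕0⊕0⊕0 = 0
s4 (pos 4,5,6,7,12,13,14,15): 1⊕0⊕1⊕1⊕0⊕1⊕0⊕0 = 0
s8 (pos 8,9,10,11,12,13,14,15): 0⊕0⊕1⊕0⊕0⊕1⊕0⊕0 = 0
Syndrome s8…s1 = 0000 → no error.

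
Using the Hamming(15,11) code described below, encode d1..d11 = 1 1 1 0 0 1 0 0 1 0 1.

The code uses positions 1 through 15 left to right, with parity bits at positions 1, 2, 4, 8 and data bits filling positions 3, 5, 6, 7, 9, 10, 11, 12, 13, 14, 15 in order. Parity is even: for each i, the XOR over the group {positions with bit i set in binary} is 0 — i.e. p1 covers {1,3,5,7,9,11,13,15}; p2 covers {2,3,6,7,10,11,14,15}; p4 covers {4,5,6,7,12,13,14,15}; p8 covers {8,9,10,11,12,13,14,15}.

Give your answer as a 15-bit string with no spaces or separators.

Place data at non-parity positions: p1 p2 1 p4 1 1 0 p8 0 1 0 0 1 0 1
p1 (pos 1,3,5,7,9,11,13,15): XOR of data positions = 1⊕1⊕0⊕0⊕0⊕1⊕1 = 0
p2 (pos 2,3,6,7,10,11,14,15): XOR of data positions = 1⊕1⊕0⊕1⊕0⊕0⊕1 = 0
p4 (pos 4,5,6,7,12,13,14,15): XOR of data positions = 1⊕1⊕0⊕0⊕1⊕0⊕1 = 0
p8 (pos 8,9,10,11,12,13,14,15): XOR of data positions = 0⊕1⊕0⊕0⊕1⊕0⊕1 = 1
Codeword: 001011010100101

001011010100101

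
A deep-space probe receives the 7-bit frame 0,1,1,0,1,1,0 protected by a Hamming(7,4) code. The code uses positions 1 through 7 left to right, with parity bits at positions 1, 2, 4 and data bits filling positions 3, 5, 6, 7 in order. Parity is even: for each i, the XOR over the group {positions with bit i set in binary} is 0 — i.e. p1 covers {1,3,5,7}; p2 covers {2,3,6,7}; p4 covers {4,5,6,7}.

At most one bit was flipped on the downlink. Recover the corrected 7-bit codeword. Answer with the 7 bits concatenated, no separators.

0010110

s1 (pos 1,3,5,7): 0⊕1⊕1⊕0 = 0
s2 (pos 2,3,6,7): 1⊕1⊕1⊕0 = 1
s4 (pos 4,5,6,7): 0⊕1⊕1⊕0 = 0
Syndrome s4…s1 = 010 → error at position 2.
Flip position 2: 0110110 → 0010110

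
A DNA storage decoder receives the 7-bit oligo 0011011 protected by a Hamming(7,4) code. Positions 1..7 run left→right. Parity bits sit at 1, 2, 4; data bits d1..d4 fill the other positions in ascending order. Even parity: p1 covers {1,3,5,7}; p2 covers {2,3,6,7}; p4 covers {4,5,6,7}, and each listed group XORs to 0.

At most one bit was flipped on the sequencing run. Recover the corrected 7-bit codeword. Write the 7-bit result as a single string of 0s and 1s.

s1 (pos 1,3,5,7): 0⊕1⊕0⊕1 = 0
s2 (pos 2,3,6,7): 0⊕1⊕1⊕1 = 1
s4 (pos 4,5,6,7): 1⊕0⊕1⊕1 = 1
Syndrome s4…s1 = 110 → error at position 6.
Flip position 6: 0011011 → 0011001

0011001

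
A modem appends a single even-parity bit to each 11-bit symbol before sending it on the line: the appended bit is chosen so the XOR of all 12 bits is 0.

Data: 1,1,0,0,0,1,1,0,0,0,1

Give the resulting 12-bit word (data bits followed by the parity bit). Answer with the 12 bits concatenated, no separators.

XOR of the 11 data bits: 1⊕1⊕0⊕0⊕0⊕1⊕1⊕0⊕0⊕0⊕1 = 1
Parity bit = 1 (so all 12 bits XOR to 0).

110001100011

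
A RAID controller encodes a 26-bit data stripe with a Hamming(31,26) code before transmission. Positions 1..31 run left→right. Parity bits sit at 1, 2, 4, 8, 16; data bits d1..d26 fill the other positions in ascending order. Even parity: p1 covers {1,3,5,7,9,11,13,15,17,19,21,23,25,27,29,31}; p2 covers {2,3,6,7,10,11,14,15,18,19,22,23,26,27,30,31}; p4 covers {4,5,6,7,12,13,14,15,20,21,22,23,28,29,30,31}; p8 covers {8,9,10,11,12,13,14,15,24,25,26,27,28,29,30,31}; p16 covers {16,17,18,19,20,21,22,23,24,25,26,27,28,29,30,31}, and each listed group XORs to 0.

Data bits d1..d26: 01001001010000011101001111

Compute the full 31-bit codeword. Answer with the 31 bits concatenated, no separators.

Place data at non-parity positions: p1 p2 0 p4 1 0 0 p8 1 0 0 1 0 1 0 p16 0 0 0 0 1 1 1 0 1 0 0 1 1 1 1
p1 (pos 1,3,5,7,9,11,13,15,17,19,21,23,25,27,29,31): XOR of data positions = 0⊕1⊕0⊕1⊕0⊕0⊕0⊕0⊕0⊕1⊕1⊕1⊕0⊕1⊕1 = 1
p2 (pos 2,3,6,7,10,11,14,15,18,19,22,23,26,27,30,31): XOR of data positions = 0⊕0⊕0⊕0⊕0⊕1⊕0⊕0⊕0⊕1⊕1⊕0⊕0⊕1⊕1 = 1
p4 (pos 4,5,6,7,12,13,14,15,20,21,22,23,28,29,30,31): XOR of data positions = 1⊕0⊕0⊕1⊕0⊕1⊕0⊕0⊕1⊕1⊕1⊕1⊕1⊕1⊕1 = 0
p8 (pos 8,9,10,11,12,13,14,15,24,25,26,27,28,29,30,31): XOR of data positions = 1⊕0⊕0⊕1⊕0⊕1⊕0⊕0⊕1⊕0⊕0⊕1⊕1⊕1⊕1 = 0
p16 (pos 16,17,18,19,20,21,22,23,24,25,26,27,28,29,30,31): XOR of data positions = 0⊕0⊕0⊕0⊕1⊕1⊕1⊕0⊕1⊕0⊕0⊕1⊕1⊕1⊕1 = 0
Codeword: 1100100010010100000011101001111

1100100010010100000011101001111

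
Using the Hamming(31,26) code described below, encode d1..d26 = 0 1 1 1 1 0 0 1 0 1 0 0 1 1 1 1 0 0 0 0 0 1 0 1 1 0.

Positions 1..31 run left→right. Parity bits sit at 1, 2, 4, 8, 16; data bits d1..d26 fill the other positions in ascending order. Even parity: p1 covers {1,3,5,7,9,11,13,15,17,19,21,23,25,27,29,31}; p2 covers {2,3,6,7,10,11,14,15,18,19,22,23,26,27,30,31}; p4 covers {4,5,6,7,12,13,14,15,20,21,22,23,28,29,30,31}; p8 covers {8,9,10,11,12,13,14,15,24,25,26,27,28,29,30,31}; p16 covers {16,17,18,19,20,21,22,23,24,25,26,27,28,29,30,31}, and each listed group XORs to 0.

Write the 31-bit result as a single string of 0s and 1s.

1101111010010101011110000010110

Place data at non-parity positions: p1 p2 0 p4 1 1 1 p8 1 0 0 1 0 1 0 p16 0 1 1 1 1 0 0 0 0 0 1 0 1 1 0
p1 (pos 1,3,5,7,9,11,13,15,17,19,21,23,25,27,29,31): XOR of data positions = 0⊕1⊕1⊕1⊕0⊕0⊕0⊕0⊕1⊕1⊕0⊕0⊕1⊕1⊕0 = 1
p2 (pos 2,3,6,7,10,11,14,15,18,19,22,23,26,27,30,31): XOR of data positions = 0⊕1⊕1⊕0⊕0⊕1⊕0⊕1⊕1⊕0⊕0⊕0⊕1⊕1⊕0 = 1
p4 (pos 4,5,6,7,12,13,14,15,20,21,22,23,28,29,30,31): XOR of data positions = 1⊕1⊕1⊕1⊕0⊕1⊕0⊕1⊕1⊕0⊕0⊕0⊕1⊕1⊕0 = 1
p8 (pos 8,9,10,11,12,13,14,15,24,25,26,27,28,29,30,31): XOR of data positions = 1⊕0⊕0⊕1⊕0⊕1⊕0⊕0⊕0⊕0⊕1⊕0⊕1⊕1⊕0 = 0
p16 (pos 16,17,18,19,20,21,22,23,24,25,26,27,28,29,30,31): XOR of data positions = 0⊕1⊕1⊕1⊕1⊕0⊕0⊕0⊕0⊕0⊕1⊕0⊕1⊕1⊕0 = 1
Codeword: 1101111010010101011110000010110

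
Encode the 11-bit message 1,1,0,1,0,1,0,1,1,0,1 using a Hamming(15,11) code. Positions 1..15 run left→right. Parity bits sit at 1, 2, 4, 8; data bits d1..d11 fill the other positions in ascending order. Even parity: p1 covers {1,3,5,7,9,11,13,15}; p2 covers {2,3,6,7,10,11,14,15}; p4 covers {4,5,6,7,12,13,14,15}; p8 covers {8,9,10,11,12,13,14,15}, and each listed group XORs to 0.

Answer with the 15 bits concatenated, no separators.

Place data at non-parity positions: p1 p2 1 p4 1 0 1 p8 0 1 0 1 1 0 1
p1 (pos 1,3,5,7,9,11,13,15): XOR of data positions = 1⊕1⊕1⊕0⊕0⊕1⊕1 = 1
p2 (pos 2,3,6,7,10,11,14,15): XOR of data positions = 1⊕0⊕1⊕1⊕0⊕0⊕1 = 0
p4 (pos 4,5,6,7,12,13,14,15): XOR of data positions = 1⊕0⊕1⊕1⊕1⊕0⊕1 = 1
p8 (pos 8,9,10,11,12,13,14,15): XOR of data positions = 0⊕1⊕0⊕1⊕1⊕0⊕1 = 0
Codeword: 101110100101101

101110100101101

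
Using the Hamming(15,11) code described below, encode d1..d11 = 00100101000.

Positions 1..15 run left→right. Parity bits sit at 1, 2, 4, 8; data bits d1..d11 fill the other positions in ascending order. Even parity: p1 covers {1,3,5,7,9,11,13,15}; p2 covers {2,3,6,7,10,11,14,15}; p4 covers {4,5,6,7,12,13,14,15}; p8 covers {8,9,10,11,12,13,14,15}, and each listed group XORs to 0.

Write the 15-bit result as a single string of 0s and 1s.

000001000101000

Place data at non-parity positions: p1 p2 0 p4 0 1 0 p8 0 1 0 1 0 0 0
p1 (pos 1,3,5,7,9,11,13,15): XOR of data positions = 0⊕0⊕0⊕0⊕0⊕0⊕0 = 0
p2 (pos 2,3,6,7,10,11,14,15): XOR of data positions = 0⊕1⊕0⊕1⊕0⊕0⊕0 = 0
p4 (pos 4,5,6,7,12,13,14,15): XOR of data positions = 0⊕1⊕0⊕1⊕0⊕0⊕0 = 0
p8 (pos 8,9,10,11,12,13,14,15): XOR of data positions = 0⊕1⊕0⊕1⊕0⊕0⊕0 = 0
Codeword: 000001000101000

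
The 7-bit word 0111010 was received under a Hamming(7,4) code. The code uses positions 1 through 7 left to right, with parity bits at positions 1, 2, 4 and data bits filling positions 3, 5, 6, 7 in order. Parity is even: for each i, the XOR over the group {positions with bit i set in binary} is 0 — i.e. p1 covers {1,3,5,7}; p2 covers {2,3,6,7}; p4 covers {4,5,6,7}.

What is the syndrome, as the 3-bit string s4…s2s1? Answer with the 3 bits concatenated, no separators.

s1 (pos 1,3,5,7): 0⊕1⊕0⊕0 = 1
s2 (pos 2,3,6,7): 1⊕1⊕1⊕0 = 1
s4 (pos 4,5,6,7): 1⊕0⊕1⊕0 = 0
Syndrome s4…s1 = 011 → error at position 3.

011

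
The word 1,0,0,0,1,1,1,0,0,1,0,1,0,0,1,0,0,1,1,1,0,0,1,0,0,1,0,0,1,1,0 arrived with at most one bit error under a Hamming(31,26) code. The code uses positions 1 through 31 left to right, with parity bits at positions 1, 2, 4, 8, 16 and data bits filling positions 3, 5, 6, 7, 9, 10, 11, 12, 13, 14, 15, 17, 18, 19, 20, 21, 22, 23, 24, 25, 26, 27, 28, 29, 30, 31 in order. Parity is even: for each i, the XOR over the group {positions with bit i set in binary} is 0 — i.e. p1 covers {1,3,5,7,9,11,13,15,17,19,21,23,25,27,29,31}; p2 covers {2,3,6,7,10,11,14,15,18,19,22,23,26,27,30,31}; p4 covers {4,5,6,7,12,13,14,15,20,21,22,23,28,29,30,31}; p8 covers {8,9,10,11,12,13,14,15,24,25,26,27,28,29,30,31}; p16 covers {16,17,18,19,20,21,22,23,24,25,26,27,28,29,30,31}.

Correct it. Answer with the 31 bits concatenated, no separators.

1000111001010010011100000100110

s1 (pos 1,3,5,7,9,11,13,15,17,19,21,23,25,27,29,31): 1⊕0⊕1⊕1⊕0⊕0⊕0⊕1⊕0⊕1⊕0⊕1⊕0⊕0⊕1⊕0 = 1
s2 (pos 2,3,6,7,10,11,14,15,18,19,22,23,26,27,30,31): 0⊕0⊕1⊕1⊕1⊕0⊕0⊕1⊕1⊕1⊕0⊕1⊕1⊕0⊕1⊕0 = 1
s4 (pos 4,5,6,7,12,13,14,15,20,21,22,23,28,29,30,31): 0⊕1⊕1⊕1⊕1⊕0⊕0⊕1⊕1⊕0⊕0⊕1⊕0⊕1⊕1⊕0 = 1
s8 (pos 8,9,10,11,12,13,14,15,24,25,26,27,28,29,30,31): 0⊕0⊕1⊕0⊕1⊕0⊕0⊕1⊕0⊕0⊕1⊕0⊕0⊕1⊕1⊕0 = 0
s16 (pos 16,17,18,19,20,21,22,23,24,25,26,27,28,29,30,31): 0⊕0⊕1⊕1⊕1⊕0⊕0⊕1⊕0⊕0⊕1⊕0⊕0⊕1⊕1⊕0 = 1
Syndrome s16…s1 = 10111 → error at position 23.
Flip position 23: 1000111001010010011100100100110 → 1000111001010010011100000100110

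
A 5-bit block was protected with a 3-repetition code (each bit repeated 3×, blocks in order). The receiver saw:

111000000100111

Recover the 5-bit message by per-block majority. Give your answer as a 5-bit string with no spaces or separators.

Block 1 (111): 3 ones → 1
Block 2 (000): 0 ones → 0
Block 3 (000): 0 ones → 0
Block 4 (100): 1 one → 0
Block 5 (111): 3 ones → 1

10001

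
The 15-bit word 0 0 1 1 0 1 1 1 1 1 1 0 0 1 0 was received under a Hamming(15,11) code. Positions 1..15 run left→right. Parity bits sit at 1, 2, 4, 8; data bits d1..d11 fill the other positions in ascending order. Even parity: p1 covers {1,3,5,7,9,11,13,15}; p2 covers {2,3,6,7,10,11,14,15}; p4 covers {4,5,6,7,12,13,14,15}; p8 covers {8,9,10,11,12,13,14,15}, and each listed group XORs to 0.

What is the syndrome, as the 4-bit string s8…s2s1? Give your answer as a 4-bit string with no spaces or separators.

1000

s1 (pos 1,3,5,7,9,11,13,15): 0⊕1⊕0⊕1⊕1⊕1⊕0⊕0 = 0
s2 (pos 2,3,6,7,10,11,14,15): 0⊕1⊕1⊕1⊕1⊕1⊕1⊕0 = 0
s4 (pos 4,5,6,7,12,13,14,15): 1⊕0⊕1⊕1⊕0⊕0⊕1⊕0 = 0
s8 (pos 8,9,10,11,12,13,14,15): 1⊕1⊕1⊕1⊕0⊕0⊕1⊕0 = 1
Syndrome s8…s1 = 1000 → error at position 8.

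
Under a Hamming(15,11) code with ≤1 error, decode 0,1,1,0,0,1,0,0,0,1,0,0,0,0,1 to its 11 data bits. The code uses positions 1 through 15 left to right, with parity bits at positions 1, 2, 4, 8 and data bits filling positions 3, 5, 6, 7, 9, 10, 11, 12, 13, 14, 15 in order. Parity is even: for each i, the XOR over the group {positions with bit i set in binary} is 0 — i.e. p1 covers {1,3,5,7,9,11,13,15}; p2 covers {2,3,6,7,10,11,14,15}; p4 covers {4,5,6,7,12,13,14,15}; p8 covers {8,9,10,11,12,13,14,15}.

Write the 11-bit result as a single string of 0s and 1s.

s1 (pos 1,3,5,7,9,11,13,15): 0⊕1⊕0⊕0⊕0⊕0⊕0⊕1 = 0
s2 (pos 2,3,6,7,10,11,14,15): 1⊕1⊕1⊕0⊕1⊕0⊕0⊕1 = 1
s4 (pos 4,5,6,7,12,13,14,15): 0⊕0⊕1⊕0⊕0⊕0⊕0⊕1 = 0
s8 (pos 8,9,10,11,12,13,14,15): 0⊕0⊕1⊕0⊕0⊕0⊕0⊕1 = 0
Syndrome s8…s1 = 0010 → error at position 2.
Flip position 2: 011001000100001 → 001001000100001
Read data bits from positions 3,5,6,7,9,10,11,12,13,14,15: 10100100001

10100100001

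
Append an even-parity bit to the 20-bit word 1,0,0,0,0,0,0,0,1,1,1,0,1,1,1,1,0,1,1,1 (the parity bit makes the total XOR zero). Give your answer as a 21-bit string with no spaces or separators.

XOR of the 20 data bits: 1⊕0⊕0⊕0⊕0⊕0⊕0⊕0⊕1⊕1⊕1⊕0⊕1⊕1⊕1⊕1⊕0⊕1⊕1⊕1 = 1
Parity bit = 1 (so all 21 bits XOR to 0).

100000001110111101111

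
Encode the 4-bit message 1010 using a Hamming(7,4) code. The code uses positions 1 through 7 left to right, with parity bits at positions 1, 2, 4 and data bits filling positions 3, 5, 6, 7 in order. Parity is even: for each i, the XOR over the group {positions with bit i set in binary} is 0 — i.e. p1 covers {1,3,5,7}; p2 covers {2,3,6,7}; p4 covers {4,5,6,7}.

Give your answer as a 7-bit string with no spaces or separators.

Place data at non-parity positions: p1 p2 1 p4 0 1 0
p1 (pos 1,3,5,7): XOR of data positions = 1⊕0⊕0 = 1
p2 (pos 2,3,6,7): XOR of data positions = 1⊕1⊕0 = 0
p4 (pos 4,5,6,7): XOR of data positions = 0⊕1⊕0 = 1
Codeword: 1011010

1011010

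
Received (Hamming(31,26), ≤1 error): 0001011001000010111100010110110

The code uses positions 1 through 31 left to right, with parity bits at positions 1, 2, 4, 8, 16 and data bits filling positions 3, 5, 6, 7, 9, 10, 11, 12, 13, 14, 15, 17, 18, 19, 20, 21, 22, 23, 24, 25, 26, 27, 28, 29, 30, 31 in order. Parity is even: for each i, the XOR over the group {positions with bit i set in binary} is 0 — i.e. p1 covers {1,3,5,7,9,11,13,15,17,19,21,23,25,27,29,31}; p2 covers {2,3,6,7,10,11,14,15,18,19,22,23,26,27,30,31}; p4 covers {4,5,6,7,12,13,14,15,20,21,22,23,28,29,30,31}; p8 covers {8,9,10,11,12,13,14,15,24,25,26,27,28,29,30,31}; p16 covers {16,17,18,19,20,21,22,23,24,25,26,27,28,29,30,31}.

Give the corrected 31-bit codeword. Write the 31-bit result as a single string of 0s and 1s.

s1 (pos 1,3,5,7,9,11,13,15,17,19,21,23,25,27,29,31): 0⊕0⊕0⊕1⊕0⊕0⊕0⊕1⊕1⊕1⊕0⊕0⊕0⊕1⊕1⊕0 = 0
s2 (pos 2,3,6,7,10,11,14,15,18,19,22,23,26,27,30,31): 0⊕0⊕1⊕1⊕1⊕0⊕0⊕1⊕1⊕1⊕0⊕0⊕1⊕1⊕1⊕0 = 1
s4 (pos 4,5,6,7,12,13,14,15,20,21,22,23,28,29,30,31): 1⊕0⊕1⊕1⊕0⊕0⊕0⊕1⊕1⊕0⊕0⊕0⊕0⊕1⊕1⊕0 = 1
s8 (pos 8,9,10,11,12,13,14,15,24,25,26,27,28,29,30,31): 0⊕0⊕1⊕0⊕0⊕0⊕0⊕1⊕1⊕0⊕1⊕1⊕0⊕1⊕1⊕0 = 1
s16 (pos 16,17,18,19,20,21,22,23,24,25,26,27,28,29,30,31): 0⊕1⊕1⊕1⊕1⊕0⊕0⊕0⊕1⊕0⊕1⊕1⊕0⊕1⊕1⊕0 = 1
Syndrome s16…s1 = 11110 → error at position 30.
Flip position 30: 0001011001000010111100010110110 → 0001011001000010111100010110100

0001011001000010111100010110100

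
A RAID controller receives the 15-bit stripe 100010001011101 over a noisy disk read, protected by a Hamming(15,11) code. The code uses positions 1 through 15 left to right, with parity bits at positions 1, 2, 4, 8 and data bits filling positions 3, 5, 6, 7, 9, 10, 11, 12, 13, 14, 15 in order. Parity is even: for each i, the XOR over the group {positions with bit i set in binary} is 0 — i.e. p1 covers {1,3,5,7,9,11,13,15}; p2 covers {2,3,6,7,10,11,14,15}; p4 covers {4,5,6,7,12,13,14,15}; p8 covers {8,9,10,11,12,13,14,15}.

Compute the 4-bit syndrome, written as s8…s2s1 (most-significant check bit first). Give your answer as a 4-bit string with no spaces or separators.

s1 (pos 1,3,5,7,9,11,13,15): 1⊕0⊕1⊕0⊕1⊕1⊕1⊕1 = 0
s2 (pos 2,3,6,7,10,11,14,15): 0⊕0⊕0⊕0⊕0⊕1⊕0⊕1 = 0
s4 (pos 4,5,6,7,12,13,14,15): 0⊕1⊕0⊕0⊕1⊕1⊕0⊕1 = 0
s8 (pos 8,9,10,11,12,13,14,15): 0⊕1⊕0⊕1⊕1⊕1⊕0⊕1 = 1
Syndrome s8…s1 = 1000 → error at position 8.

1000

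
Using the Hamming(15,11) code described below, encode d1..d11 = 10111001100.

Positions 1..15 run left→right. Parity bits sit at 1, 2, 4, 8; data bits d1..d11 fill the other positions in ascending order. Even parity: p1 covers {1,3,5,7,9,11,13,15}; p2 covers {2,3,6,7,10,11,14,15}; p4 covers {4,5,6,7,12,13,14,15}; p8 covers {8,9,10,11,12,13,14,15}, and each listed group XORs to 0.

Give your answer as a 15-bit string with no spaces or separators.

011001111001100

Place data at non-parity positions: p1 p2 1 p4 0 1 1 p8 1 0 0 1 1 0 0
p1 (pos 1,3,5,7,9,11,13,15): XOR of data positions = 1⊕0⊕1⊕1⊕0⊕1⊕0 = 0
p2 (pos 2,3,6,7,10,11,14,15): XOR of data positions = 1⊕1⊕1⊕0⊕0⊕0⊕0 = 1
p4 (pos 4,5,6,7,12,13,14,15): XOR of data positions = 0⊕1⊕1⊕1⊕1⊕0⊕0 = 0
p8 (pos 8,9,10,11,12,13,14,15): XOR of data positions = 1⊕0⊕0⊕1⊕1⊕0⊕0 = 1
Codeword: 011001111001100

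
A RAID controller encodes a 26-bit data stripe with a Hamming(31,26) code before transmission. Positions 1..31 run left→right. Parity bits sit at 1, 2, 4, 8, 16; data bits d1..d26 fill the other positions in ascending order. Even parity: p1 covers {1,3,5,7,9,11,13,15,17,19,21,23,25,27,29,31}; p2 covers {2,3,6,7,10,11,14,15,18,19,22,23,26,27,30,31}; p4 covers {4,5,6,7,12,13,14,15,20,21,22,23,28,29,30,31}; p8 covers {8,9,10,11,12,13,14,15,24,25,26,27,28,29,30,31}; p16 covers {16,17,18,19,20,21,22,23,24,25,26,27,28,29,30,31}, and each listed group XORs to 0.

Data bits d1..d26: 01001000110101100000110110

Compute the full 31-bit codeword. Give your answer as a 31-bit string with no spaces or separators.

Place data at non-parity positions: p1 p2 0 p4 1 0 0 p8 1 0 0 0 1 1 0 p16 1 0 1 1 0 0 0 0 0 1 1 0 1 1 0
p1 (pos 1,3,5,7,9,11,13,15,17,19,21,23,25,27,29,31): XOR of data positions = 0⊕1⊕0⊕1⊕0⊕1⊕0⊕1⊕1⊕0⊕0⊕0⊕1⊕1⊕0 = 1
p2 (pos 2,3,6,7,10,11,14,15,18,19,22,23,26,27,30,31): XOR of data positions = 0⊕0⊕0⊕0⊕0⊕1⊕0⊕0⊕1⊕0⊕0⊕1⊕1⊕1⊕0 = 1
p4 (pos 4,5,6,7,12,13,14,15,20,21,22,23,28,29,30,31): XOR of data positions = 1⊕0⊕0⊕0⊕1⊕1⊕0⊕1⊕0⊕0⊕0⊕0⊕1⊕1⊕0 = 0
p8 (pos 8,9,10,11,12,13,14,15,24,25,26,27,28,29,30,31): XOR of data positions = 1⊕0⊕0⊕0⊕1⊕1⊕0⊕0⊕0⊕1⊕1⊕0⊕1⊕1⊕0 = 1
p16 (pos 16,17,18,19,20,21,22,23,24,25,26,27,28,29,30,31): XOR of data positions = 1⊕0⊕1⊕1⊕0⊕0⊕0⊕0⊕0⊕1⊕1⊕0⊕1⊕1⊕0 = 1
Codeword: 1100100110001101101100000110110

1100100110001101101100000110110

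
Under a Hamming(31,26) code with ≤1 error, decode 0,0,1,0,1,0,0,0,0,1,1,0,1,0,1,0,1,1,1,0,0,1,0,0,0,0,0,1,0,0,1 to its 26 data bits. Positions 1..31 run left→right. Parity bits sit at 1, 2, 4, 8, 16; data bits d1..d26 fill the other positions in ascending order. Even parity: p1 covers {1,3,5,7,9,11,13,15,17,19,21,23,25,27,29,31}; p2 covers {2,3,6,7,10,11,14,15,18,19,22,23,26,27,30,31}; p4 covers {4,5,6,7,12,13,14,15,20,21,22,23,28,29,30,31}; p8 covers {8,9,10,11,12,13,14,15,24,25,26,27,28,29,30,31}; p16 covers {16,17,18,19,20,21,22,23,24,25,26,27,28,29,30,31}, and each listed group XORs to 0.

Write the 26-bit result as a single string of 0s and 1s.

s1 (pos 1,3,5,7,9,11,13,15,17,19,21,23,25,27,29,31): 0⊕1⊕1⊕0⊕0⊕1⊕1⊕1⊕1⊕1⊕0⊕0⊕0⊕0⊕0⊕1 = 0
s2 (pos 2,3,6,7,10,11,14,15,18,19,22,23,26,27,30,31): 0⊕1⊕0⊕0⊕1⊕1⊕0⊕1⊕1⊕1⊕1⊕0⊕0⊕0⊕0⊕1 = 0
s4 (pos 4,5,6,7,12,13,14,15,20,21,22,23,28,29,30,31): 0⊕1⊕0⊕0⊕0⊕1⊕0⊕1⊕0⊕0⊕1⊕0⊕1⊕0⊕0⊕1 = 0
s8 (pos 8,9,10,11,12,13,14,15,24,25,26,27,28,29,30,31): 0⊕0⊕1⊕1⊕0⊕1⊕0⊕1⊕0⊕0⊕0⊕0⊕1⊕0⊕0⊕1 = 0
s16 (pos 16,17,18,19,20,21,22,23,24,25,26,27,28,29,30,31): 0⊕1⊕1⊕1⊕0⊕0⊕1⊕0⊕0⊕0⊕0⊕0⊕1⊕0⊕0⊕1 = 0
Syndrome s16…s1 = 00000 → no error.
Read data bits from positions 3,5,6,7,9,10,11,12,13,14,15,17,18,19,20,21,22,23,24,25,26,27,28,29,30,31: 11000110101111001000001001

11000110101111001000001001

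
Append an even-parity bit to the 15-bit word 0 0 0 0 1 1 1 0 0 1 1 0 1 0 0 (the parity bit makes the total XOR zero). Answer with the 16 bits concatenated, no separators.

XOR of the 15 data bits: 0⊕0⊕0⊕0⊕1⊕1⊕1⊕0⊕0⊕1⊕1⊕0⊕1⊕0⊕0 = 0
Parity bit = 0 (so all 16 bits XOR to 0).

0000111001101000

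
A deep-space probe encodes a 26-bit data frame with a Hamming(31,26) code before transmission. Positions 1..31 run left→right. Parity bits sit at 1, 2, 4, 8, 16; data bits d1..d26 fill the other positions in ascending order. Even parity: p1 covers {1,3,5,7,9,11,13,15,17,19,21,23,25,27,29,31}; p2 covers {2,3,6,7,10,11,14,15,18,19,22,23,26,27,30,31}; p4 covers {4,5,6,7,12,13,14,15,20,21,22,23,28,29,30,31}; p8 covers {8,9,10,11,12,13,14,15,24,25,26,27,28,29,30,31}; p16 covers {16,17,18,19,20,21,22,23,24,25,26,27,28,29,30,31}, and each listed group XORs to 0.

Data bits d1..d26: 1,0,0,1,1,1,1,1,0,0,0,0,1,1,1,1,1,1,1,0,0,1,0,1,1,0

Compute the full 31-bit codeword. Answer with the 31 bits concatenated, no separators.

Place data at non-parity positions: p1 p2 1 p4 0 0 1 p8 1 1 1 1 0 0 0 p16 0 1 1 1 1 1 1 1 0 0 1 0 1 1 0
p1 (pos 1,3,5,7,9,11,13,15,17,19,21,23,25,27,29,31): XOR of data positions = 1⊕0⊕1⊕1⊕1⊕0⊕0⊕0⊕1⊕1⊕1⊕0⊕1⊕1⊕0 = 1
p2 (pos 2,3,6,7,10,11,14,15,18,19,22,23,26,27,30,31): XOR of data positions = 1⊕0⊕1⊕1⊕1⊕0⊕0⊕1⊕1⊕1⊕1⊕0⊕1⊕1⊕0 = 0
p4 (pos 4,5,6,7,12,13,14,15,20,21,22,23,28,29,30,31): XOR of data positions = 0⊕0⊕1⊕1⊕0⊕0⊕0⊕1⊕1⊕1⊕1⊕0⊕1⊕1⊕0 = 0
p8 (pos 8,9,10,11,12,13,14,15,24,25,26,27,28,29,30,31): XOR of data positions = 1⊕1⊕1⊕1⊕0⊕0⊕0⊕1⊕0⊕0⊕1⊕0⊕1⊕1⊕0 = 0
p16 (pos 16,17,18,19,20,21,22,23,24,25,26,27,28,29,30,31): XOR of data positions = 0⊕1⊕1⊕1⊕1⊕1⊕1⊕1⊕0⊕0⊕1⊕0⊕1⊕1⊕0 = 0
Codeword: 1010001011110000011111110010110

1010001011110000011111110010110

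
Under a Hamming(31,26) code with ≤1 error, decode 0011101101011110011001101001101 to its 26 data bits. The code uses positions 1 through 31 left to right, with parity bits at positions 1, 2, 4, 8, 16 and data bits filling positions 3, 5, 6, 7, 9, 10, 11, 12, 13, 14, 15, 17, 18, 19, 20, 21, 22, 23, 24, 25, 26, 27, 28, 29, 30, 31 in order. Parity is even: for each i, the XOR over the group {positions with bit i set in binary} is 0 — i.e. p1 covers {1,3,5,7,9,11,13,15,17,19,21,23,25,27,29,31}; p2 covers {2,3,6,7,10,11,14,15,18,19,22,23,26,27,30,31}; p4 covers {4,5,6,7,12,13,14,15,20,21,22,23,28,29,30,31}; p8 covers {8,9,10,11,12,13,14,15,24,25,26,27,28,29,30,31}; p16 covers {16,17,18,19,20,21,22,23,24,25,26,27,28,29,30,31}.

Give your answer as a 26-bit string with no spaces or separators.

11010101111011001101001101

s1 (pos 1,3,5,7,9,11,13,15,17,19,21,23,25,27,29,31): 0⊕1⊕1⊕1⊕0⊕0⊕1⊕1⊕0⊕1⊕0⊕1⊕1⊕0⊕1⊕1 = 0
s2 (pos 2,3,6,7,10,11,14,15,18,19,22,23,26,27,30,31): 0⊕1⊕0⊕1⊕1⊕0⊕1⊕1⊕1⊕1⊕1⊕1⊕0⊕0⊕0⊕1 = 0
s4 (pos 4,5,6,7,12,13,14,15,20,21,22,23,28,29,30,31): 1⊕1⊕0⊕1⊕1⊕1⊕1⊕1⊕0⊕0⊕1⊕1⊕1⊕1⊕0⊕1 = 0
s8 (pos 8,9,10,11,12,13,14,15,24,25,26,27,28,29,30,31): 1⊕0⊕1⊕0⊕1⊕1⊕1⊕1⊕0⊕1⊕0⊕0⊕1⊕1⊕0⊕1 = 0
s16 (pos 16,17,18,19,20,21,22,23,24,25,26,27,28,29,30,31): 0⊕0⊕1⊕1⊕0⊕0⊕1⊕1⊕0⊕1⊕0⊕0⊕1⊕1⊕0⊕1 = 0
Syndrome s16…s1 = 00000 → no error.
Read data bits from positions 3,5,6,7,9,10,11,12,13,14,15,17,18,19,20,21,22,23,24,25,26,27,28,29,30,31: 11010101111011001101001101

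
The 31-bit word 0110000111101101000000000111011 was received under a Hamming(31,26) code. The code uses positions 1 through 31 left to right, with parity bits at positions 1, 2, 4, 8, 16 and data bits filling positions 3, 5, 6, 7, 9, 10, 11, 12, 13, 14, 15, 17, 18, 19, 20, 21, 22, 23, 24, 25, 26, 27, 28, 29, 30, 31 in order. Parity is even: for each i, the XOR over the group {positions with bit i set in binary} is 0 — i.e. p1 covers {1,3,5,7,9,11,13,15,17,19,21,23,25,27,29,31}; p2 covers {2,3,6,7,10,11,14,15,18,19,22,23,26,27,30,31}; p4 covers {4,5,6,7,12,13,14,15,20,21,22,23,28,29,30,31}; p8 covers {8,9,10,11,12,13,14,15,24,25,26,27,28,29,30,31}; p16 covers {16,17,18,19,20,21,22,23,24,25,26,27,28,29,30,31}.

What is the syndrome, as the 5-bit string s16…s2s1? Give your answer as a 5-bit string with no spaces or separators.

s1 (pos 1,3,5,7,9,11,13,15,17,19,21,23,25,27,29,31): 0⊕1⊕0⊕0⊕1⊕1⊕1⊕0⊕0⊕0⊕0⊕0⊕0⊕1⊕0⊕1 = 0
s2 (pos 2,3,6,7,10,11,14,15,18,19,22,23,26,27,30,31): 1⊕1⊕0⊕0⊕1⊕1⊕1⊕0⊕0⊕0⊕0⊕0⊕1⊕1⊕1⊕1 = 1
s4 (pos 4,5,6,7,12,13,14,15,20,21,22,23,28,29,30,31): 0⊕0⊕0⊕0⊕0⊕1⊕1⊕0⊕0⊕0⊕0⊕0⊕1⊕0⊕1⊕1 = 1
s8 (pos 8,9,10,11,12,13,14,15,24,25,26,27,28,29,30,31): 1⊕1⊕1⊕1⊕0⊕1⊕1⊕0⊕0⊕0⊕1⊕1⊕1⊕0⊕1⊕1 = 1
s16 (pos 16,17,18,19,20,21,22,23,24,25,26,27,28,29,30,31): 1⊕0⊕0⊕0⊕0⊕0⊕0⊕0⊕0⊕0⊕1⊕1⊕1⊕0⊕1⊕1 = 0
Syndrome s16…s1 = 01110 → error at position 14.

01110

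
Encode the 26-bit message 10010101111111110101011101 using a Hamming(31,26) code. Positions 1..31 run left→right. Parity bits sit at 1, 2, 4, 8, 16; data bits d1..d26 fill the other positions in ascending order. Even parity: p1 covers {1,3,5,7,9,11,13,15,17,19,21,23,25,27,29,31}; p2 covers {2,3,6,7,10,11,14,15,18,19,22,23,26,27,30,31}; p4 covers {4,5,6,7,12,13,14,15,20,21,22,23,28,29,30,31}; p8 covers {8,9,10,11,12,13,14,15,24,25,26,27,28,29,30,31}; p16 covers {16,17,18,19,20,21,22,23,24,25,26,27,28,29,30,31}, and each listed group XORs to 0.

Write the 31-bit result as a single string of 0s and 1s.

Place data at non-parity positions: p1 p2 1 p4 0 0 1 p8 0 1 0 1 1 1 1 p16 1 1 1 1 1 0 1 0 1 0 1 1 1 0 1
p1 (pos 1,3,5,7,9,11,13,15,17,19,21,23,25,27,29,31): XOR of data positions = 1⊕0⊕1⊕0⊕0⊕1⊕1⊕1⊕1⊕1⊕1⊕1⊕1⊕1⊕1 = 0
p2 (pos 2,3,6,7,10,11,14,15,18,19,22,23,26,27,30,31): XOR of data positions = 1⊕0⊕1⊕1⊕0⊕1⊕1⊕1⊕1⊕0⊕1⊕0⊕1⊕0⊕1 = 0
p4 (pos 4,5,6,7,12,13,14,15,20,21,22,23,28,29,30,31): XOR of data positions = 0⊕0⊕1⊕1⊕1⊕1⊕1⊕1⊕1⊕0⊕1⊕1⊕1⊕0⊕1 = 1
p8 (pos 8,9,10,11,12,13,14,15,24,25,26,27,28,29,30,31): XOR of data positions = 0⊕1⊕0⊕1⊕1⊕1⊕1⊕0⊕1⊕0⊕1⊕1⊕1⊕0⊕1 = 0
p16 (pos 16,17,18,19,20,21,22,23,24,25,26,27,28,29,30,31): XOR of data positions = 1⊕1⊕1⊕1⊕1⊕0⊕1⊕0⊕1⊕0⊕1⊕1⊕1⊕0⊕1 = 1
Codeword: 0011001001011111111110101011101

0011001001011111111110101011101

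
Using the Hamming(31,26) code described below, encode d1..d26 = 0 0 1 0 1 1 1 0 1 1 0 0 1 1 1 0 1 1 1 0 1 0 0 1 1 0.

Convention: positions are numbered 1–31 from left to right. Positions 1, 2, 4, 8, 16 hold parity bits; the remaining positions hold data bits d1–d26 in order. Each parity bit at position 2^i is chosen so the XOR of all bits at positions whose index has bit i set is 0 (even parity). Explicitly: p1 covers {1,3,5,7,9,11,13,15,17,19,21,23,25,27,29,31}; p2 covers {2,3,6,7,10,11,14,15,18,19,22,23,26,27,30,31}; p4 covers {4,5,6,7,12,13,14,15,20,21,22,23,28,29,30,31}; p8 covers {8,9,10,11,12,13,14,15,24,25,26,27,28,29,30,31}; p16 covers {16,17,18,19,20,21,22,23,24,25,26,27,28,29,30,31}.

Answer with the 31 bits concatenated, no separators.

0000010111101101011101110100110

Place data at non-parity positions: p1 p2 0 p4 0 1 0 p8 1 1 1 0 1 1 0 p16 0 1 1 1 0 1 1 1 0 1 0 0 1 1 0
p1 (pos 1,3,5,7,9,11,13,15,17,19,21,23,25,27,29,31): XOR of data positions = 0⊕0⊕0⊕1⊕1⊕1⊕0⊕0⊕1⊕0⊕1⊕0⊕0⊕1⊕0 = 0
p2 (pos 2,3,6,7,10,11,14,15,18,19,22,23,26,27,30,31): XOR of data positions = 0⊕1⊕0⊕1⊕1⊕1⊕0⊕1⊕1⊕1⊕1⊕1⊕0⊕1⊕0 = 0
p4 (pos 4,5,6,7,12,13,14,15,20,21,22,23,28,29,30,31): XOR of data positions = 0⊕1⊕0⊕0⊕1⊕1⊕0⊕1⊕0⊕1⊕1⊕0⊕1⊕1⊕0 = 0
p8 (pos 8,9,10,11,12,13,14,15,24,25,26,27,28,29,30,31): XOR of data positions = 1⊕1⊕1⊕0⊕1⊕1⊕0⊕1⊕0⊕1⊕0⊕0⊕1⊕1⊕0 = 1
p16 (pos 16,17,18,19,20,21,22,23,24,25,26,27,28,29,30,31): XOR of data positions = 0⊕1⊕1⊕1⊕0⊕1⊕1⊕1⊕0⊕1⊕0⊕0⊕1⊕1⊕0 = 1
Codeword: 0000010111101101011101110100110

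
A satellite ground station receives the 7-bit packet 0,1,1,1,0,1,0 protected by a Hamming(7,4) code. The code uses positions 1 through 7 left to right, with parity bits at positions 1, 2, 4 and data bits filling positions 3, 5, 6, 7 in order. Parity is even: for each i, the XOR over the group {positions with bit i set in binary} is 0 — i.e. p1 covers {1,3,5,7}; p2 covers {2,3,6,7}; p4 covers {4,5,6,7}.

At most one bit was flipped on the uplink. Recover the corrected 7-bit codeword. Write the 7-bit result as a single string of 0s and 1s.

s1 (pos 1,3,5,7): 0⊕1⊕0⊕0 = 1
s2 (pos 2,3,6,7): 1⊕1⊕1⊕0 = 1
s4 (pos 4,5,6,7): 1⊕0⊕1⊕0 = 0
Syndrome s4…s1 = 011 → error at position 3.
Flip position 3: 0111010 → 0101010

0101010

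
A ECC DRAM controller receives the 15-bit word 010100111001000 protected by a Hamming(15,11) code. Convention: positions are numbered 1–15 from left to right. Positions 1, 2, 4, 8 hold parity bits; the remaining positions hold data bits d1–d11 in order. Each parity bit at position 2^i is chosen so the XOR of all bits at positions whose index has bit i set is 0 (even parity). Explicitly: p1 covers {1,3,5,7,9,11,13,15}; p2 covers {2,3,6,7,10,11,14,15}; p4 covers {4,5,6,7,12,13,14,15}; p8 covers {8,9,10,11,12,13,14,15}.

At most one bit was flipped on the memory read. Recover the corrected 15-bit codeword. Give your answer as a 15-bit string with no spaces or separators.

010100111000000

s1 (pos 1,3,5,7,9,11,13,15): 0⊕0⊕0⊕1⊕1⊕0⊕0⊕0 = 0
s2 (pos 2,3,6,7,10,11,14,15): 1⊕0⊕0⊕1⊕0⊕0⊕0⊕0 = 0
s4 (pos 4,5,6,7,12,13,14,15): 1⊕0⊕0⊕1⊕1⊕0⊕0⊕0 = 1
s8 (pos 8,9,10,11,12,13,14,15): 1⊕1⊕0⊕0⊕1⊕0⊕0⊕0 = 1
Syndrome s8…s1 = 1100 → error at position 12.
Flip position 12: 010100111001000 → 010100111000000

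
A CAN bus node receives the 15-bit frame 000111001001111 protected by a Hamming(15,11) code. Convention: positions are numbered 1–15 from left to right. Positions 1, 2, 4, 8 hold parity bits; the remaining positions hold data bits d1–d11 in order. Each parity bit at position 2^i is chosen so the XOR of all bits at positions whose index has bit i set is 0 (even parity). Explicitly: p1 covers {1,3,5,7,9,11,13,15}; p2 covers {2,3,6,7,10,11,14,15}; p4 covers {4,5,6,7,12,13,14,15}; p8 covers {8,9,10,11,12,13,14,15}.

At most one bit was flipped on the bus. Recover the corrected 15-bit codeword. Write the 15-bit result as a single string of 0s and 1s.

000111001001101

s1 (pos 1,3,5,7,9,11,13,15): 0⊕0⊕1⊕0⊕1⊕0⊕1⊕1 = 0
s2 (pos 2,3,6,7,10,11,14,15): 0⊕0⊕1⊕0⊕0⊕0⊕1⊕1 = 1
s4 (pos 4,5,6,7,12,13,14,15): 1⊕1⊕1⊕0⊕1⊕1⊕1⊕1 = 1
s8 (pos 8,9,10,11,12,13,14,15): 0⊕1⊕0⊕0⊕1⊕1⊕1⊕1 = 1
Syndrome s8…s1 = 1110 → error at position 14.
Flip position 14: 000111001001111 → 000111001001101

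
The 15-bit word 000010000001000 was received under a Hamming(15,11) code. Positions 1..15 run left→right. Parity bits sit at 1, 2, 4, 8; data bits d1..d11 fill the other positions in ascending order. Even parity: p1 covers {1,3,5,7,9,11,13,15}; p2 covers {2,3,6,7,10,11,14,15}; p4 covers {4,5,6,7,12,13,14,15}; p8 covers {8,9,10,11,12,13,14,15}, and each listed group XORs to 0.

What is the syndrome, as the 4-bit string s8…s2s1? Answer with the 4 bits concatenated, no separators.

1001

s1 (pos 1,3,5,7,9,11,13,15): 0⊕0⊕1⊕0⊕0⊕0⊕0⊕0 = 1
s2 (pos 2,3,6,7,10,11,14,15): 0⊕0⊕0⊕0⊕0⊕0⊕0⊕0 = 0
s4 (pos 4,5,6,7,12,13,14,15): 0⊕1⊕0⊕0⊕1⊕0⊕0⊕0 = 0
s8 (pos 8,9,10,11,12,13,14,15): 0⊕0⊕0⊕0⊕1⊕0⊕0⊕0 = 1
Syndrome s8…s1 = 1001 → error at position 9.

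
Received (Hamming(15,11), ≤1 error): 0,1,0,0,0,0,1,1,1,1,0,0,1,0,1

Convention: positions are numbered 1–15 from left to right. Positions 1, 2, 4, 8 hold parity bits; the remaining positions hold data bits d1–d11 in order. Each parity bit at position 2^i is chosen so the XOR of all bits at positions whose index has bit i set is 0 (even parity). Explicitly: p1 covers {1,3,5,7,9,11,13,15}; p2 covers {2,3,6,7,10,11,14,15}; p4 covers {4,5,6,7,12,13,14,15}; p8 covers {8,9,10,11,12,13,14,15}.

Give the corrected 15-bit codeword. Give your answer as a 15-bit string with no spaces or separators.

010000111101101

s1 (pos 1,3,5,7,9,11,13,15): 0⊕0⊕0⊕1⊕1⊕0⊕1⊕1 = 0
s2 (pos 2,3,6,7,10,11,14,15): 1⊕0⊕0⊕1⊕1⊕0⊕0⊕1 = 0
s4 (pos 4,5,6,7,12,13,14,15): 0⊕0⊕0⊕1⊕0⊕1⊕0⊕1 = 1
s8 (pos 8,9,10,11,12,13,14,15): 1⊕1⊕1⊕0⊕0⊕1⊕0⊕1 = 1
Syndrome s8…s1 = 1100 → error at position 12.
Flip position 12: 010000111100101 → 010000111101101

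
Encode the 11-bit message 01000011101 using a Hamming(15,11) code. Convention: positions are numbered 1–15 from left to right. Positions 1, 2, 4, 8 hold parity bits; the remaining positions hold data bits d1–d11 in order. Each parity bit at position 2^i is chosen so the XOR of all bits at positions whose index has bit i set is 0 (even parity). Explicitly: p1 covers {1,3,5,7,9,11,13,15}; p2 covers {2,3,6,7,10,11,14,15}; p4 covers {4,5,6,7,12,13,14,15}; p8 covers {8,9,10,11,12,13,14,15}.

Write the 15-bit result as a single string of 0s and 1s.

Place data at non-parity positions: p1 p2 0 p4 1 0 0 p8 0 0 1 1 1 0 1
p1 (pos 1,3,5,7,9,11,13,15): XOR of data positions = 0⊕1⊕0⊕0⊕1⊕1⊕1 = 0
p2 (pos 2,3,6,7,10,11,14,15): XOR of data positions = 0⊕0⊕0⊕0⊕1⊕0⊕1 = 0
p4 (pos 4,5,6,7,12,13,14,15): XOR of data positions = 1⊕0⊕0⊕1⊕1⊕0⊕1 = 0
p8 (pos 8,9,10,11,12,13,14,15): XOR of data positions = 0⊕0⊕1⊕1⊕1⊕0⊕1 = 0
Codeword: 000010000011101

000010000011101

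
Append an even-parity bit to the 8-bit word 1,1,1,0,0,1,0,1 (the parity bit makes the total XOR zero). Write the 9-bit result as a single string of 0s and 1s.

XOR of the 8 data bits: 1⊕1⊕1⊕0⊕0⊕1⊕0⊕1 = 1
Parity bit = 1 (so all 9 bits XOR to 0).

111001011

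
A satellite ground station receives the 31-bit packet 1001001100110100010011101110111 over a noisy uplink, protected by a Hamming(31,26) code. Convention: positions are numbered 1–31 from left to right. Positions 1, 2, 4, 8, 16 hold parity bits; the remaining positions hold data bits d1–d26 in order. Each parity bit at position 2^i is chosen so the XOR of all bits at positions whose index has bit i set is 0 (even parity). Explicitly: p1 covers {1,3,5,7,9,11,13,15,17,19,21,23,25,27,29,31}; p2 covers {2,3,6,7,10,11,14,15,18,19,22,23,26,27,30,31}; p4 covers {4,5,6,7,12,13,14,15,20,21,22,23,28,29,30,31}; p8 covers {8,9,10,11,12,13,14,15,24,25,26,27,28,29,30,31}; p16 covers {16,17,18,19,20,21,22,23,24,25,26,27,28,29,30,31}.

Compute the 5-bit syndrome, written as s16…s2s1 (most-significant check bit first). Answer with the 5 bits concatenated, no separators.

00001

s1 (pos 1,3,5,7,9,11,13,15,17,19,21,23,25,27,29,31): 1⊕0⊕0⊕1⊕0⊕1⊕0⊕0⊕0⊕0⊕1⊕1⊕1⊕1⊕1⊕1 = 1
s2 (pos 2,3,6,7,10,11,14,15,18,19,22,23,26,27,30,31): 0⊕0⊕0⊕1⊕0⊕1⊕1⊕0⊕1⊕0⊕1⊕1⊕1⊕1⊕1⊕1 = 0
s4 (pos 4,5,6,7,12,13,14,15,20,21,22,23,28,29,30,31): 1⊕0⊕0⊕1⊕1⊕0⊕1⊕0⊕0⊕1⊕1⊕1⊕0⊕1⊕1⊕1 = 0
s8 (pos 8,9,10,11,12,13,14,15,24,25,26,27,28,29,30,31): 1⊕0⊕0⊕1⊕1⊕0⊕1⊕0⊕0⊕1⊕1⊕1⊕0⊕1⊕1⊕1 = 0
s16 (pos 16,17,18,19,20,21,22,23,24,25,26,27,28,29,30,31): 0⊕0⊕1⊕0⊕0⊕1⊕1⊕1⊕0⊕1⊕1⊕1⊕0⊕1⊕1⊕1 = 0
Syndrome s16…s1 = 00001 → error at position 1.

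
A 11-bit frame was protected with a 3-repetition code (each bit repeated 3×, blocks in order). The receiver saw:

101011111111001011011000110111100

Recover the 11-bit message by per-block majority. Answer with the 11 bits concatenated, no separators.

Block 1 (101): 2 ones → 1
Block 2 (011): 2 ones → 1
Block 3 (111): 3 ones → 1
Block 4 (111): 3 ones → 1
Block 5 (001): 1 one → 0
Block 6 (011): 2 ones → 1
Block 7 (011): 2 ones → 1
Block 8 (000): 0 ones → 0
Block 9 (110): 2 ones → 1
Block 10 (111): 3 ones → 1
Block 11 (100): 1 one → 0

11110110110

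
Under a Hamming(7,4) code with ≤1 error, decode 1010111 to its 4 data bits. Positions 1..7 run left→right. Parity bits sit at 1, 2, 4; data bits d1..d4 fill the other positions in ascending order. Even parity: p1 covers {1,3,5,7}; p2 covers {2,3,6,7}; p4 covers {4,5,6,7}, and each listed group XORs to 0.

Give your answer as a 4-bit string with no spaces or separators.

s1 (pos 1,3,5,7): 1⊕1⊕1⊕1 = 0
s2 (pos 2,3,6,7): 0⊕1⊕1⊕1 = 1
s4 (pos 4,5,6,7): 0⊕1⊕1⊕1 = 1
Syndrome s4…s1 = 110 → error at position 6.
Flip position 6: 1010111 → 1010101
Read data bits from positions 3,5,6,7: 1101

1101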